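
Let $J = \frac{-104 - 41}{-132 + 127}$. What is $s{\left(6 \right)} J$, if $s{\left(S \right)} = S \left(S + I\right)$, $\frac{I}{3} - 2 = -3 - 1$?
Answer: $0$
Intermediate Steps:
$I = -6$ ($I = 6 + 3 \left(-3 - 1\right) = 6 + 3 \left(-4\right) = 6 - 12 = -6$)
$J = 29$ ($J = - \frac{145}{-5} = \left(-145\right) \left(- \frac{1}{5}\right) = 29$)
$s{\left(S \right)} = S \left(-6 + S\right)$ ($s{\left(S \right)} = S \left(S - 6\right) = S \left(-6 + S\right)$)
$s{\left(6 \right)} J = 6 \left(-6 + 6\right) 29 = 6 \cdot 0 \cdot 29 = 0 \cdot 29 = 0$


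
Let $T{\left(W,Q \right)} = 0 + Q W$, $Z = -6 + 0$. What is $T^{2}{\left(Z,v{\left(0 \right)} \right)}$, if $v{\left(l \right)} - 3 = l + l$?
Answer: $324$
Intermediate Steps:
$Z = -6$
$v{\left(l \right)} = 3 + 2 l$ ($v{\left(l \right)} = 3 + \left(l + l\right) = 3 + 2 l$)
$T{\left(W,Q \right)} = Q W$
$T^{2}{\left(Z,v{\left(0 \right)} \right)} = \left(\left(3 + 2 \cdot 0\right) \left(-6\right)\right)^{2} = \left(\left(3 + 0\right) \left(-6\right)\right)^{2} = \left(3 \left(-6\right)\right)^{2} = \left(-18\right)^{2} = 324$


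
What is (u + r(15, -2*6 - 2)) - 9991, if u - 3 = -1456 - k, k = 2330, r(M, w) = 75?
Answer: -13699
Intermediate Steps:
u = -3783 (u = 3 + (-1456 - 1*2330) = 3 + (-1456 - 2330) = 3 - 3786 = -3783)
(u + r(15, -2*6 - 2)) - 9991 = (-3783 + 75) - 9991 = -3708 - 9991 = -13699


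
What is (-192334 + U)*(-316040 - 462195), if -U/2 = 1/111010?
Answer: 1661609341645137/11101 ≈ 1.4968e+11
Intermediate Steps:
U = -1/55505 (U = -2/111010 = -2*1/111010 = -1/55505 ≈ -1.8016e-5)
(-192334 + U)*(-316040 - 462195) = (-192334 - 1/55505)*(-316040 - 462195) = -10675498671/55505*(-778235) = 1661609341645137/11101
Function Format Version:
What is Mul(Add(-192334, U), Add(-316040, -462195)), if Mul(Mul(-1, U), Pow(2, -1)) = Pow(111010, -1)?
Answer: Rational(1661609341645137, 11101) ≈ 1.4968e+11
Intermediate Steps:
U = Rational(-1, 55505) (U = Mul(-2, Pow(111010, -1)) = Mul(-2, Rational(1, 111010)) = Rational(-1, 55505) ≈ -1.8016e-5)
Mul(Add(-192334, U), Add(-316040, -462195)) = Mul(Add(-192334, Rational(-1, 55505)), Add(-316040, -462195)) = Mul(Rational(-10675498671, 55505), -778235) = Rational(1661609341645137, 11101)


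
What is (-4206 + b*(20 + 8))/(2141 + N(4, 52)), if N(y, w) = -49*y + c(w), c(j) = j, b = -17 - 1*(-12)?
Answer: -4346/1997 ≈ -2.1763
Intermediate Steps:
b = -5 (b = -17 + 12 = -5)
N(y, w) = w - 49*y (N(y, w) = -49*y + w = w - 49*y)
(-4206 + b*(20 + 8))/(2141 + N(4, 52)) = (-4206 - 5*(20 + 8))/(2141 + (52 - 49*4)) = (-4206 - 5*28)/(2141 + (52 - 196)) = (-4206 - 140)/(2141 - 144) = -4346/1997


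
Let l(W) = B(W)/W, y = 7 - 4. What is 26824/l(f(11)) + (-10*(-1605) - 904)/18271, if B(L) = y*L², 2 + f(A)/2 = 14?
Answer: 61398977/164439 ≈ 373.38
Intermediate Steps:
y = 3
f(A) = 24 (f(A) = -4 + 2*14 = -4 + 28 = 24)
B(L) = 3*L²
l(W) = 3*W (l(W) = (3*W²)/W = 3*W)
26824/l(f(11)) + (-10*(-1605) - 904)/18271 = 26824/((3*24)) + (-10*(-1605) - 904)/18271 = 26824/72 + (16050 - 904)*(1/18271) = 26824*(1/72) + 15146*(1/18271) = 3353/9 + 15146/18271 = 61398977/164439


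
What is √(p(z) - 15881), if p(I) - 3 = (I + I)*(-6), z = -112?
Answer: 13*I*√86 ≈ 120.56*I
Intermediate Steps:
p(I) = 3 - 12*I (p(I) = 3 + (I + I)*(-6) = 3 + (2*I)*(-6) = 3 - 12*I)
√(p(z) - 15881) = √((3 - 12*(-112)) - 15881) = √((3 + 1344) - 15881) = √(1347 - 15881) = √(-14534) = 13*I*√86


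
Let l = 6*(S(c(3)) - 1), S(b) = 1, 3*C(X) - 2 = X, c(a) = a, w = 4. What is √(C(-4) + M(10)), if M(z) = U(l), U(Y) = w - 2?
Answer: 2*√3/3 ≈ 1.1547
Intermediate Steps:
C(X) = ⅔ + X/3
l = 0 (l = 6*(1 - 1) = 6*0 = 0)
U(Y) = 2 (U(Y) = 4 - 2 = 2)
M(z) = 2
√(C(-4) + M(10)) = √((⅔ + (⅓)*(-4)) + 2) = √((⅔ - 4/3) + 2) = √(-⅔ + 2) = √(4/3) = 2*√3/3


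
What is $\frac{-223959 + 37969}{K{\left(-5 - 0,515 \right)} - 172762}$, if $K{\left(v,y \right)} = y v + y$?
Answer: $\frac{92995}{87411} \approx 1.0639$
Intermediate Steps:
$K{\left(v,y \right)} = y + v y$ ($K{\left(v,y \right)} = v y + y = y + v y$)
$\frac{-223959 + 37969}{K{\left(-5 - 0,515 \right)} - 172762} = \frac{-223959 + 37969}{515 \left(1 - 5\right) - 172762} = - \frac{185990}{515 \left(1 + \left(-5 + 0\right)\right) - 172762} = - \frac{185990}{515 \left(1 - 5\right) - 172762} = - \frac{185990}{515 \left(-4\right) - 172762} = - \frac{185990}{-2060 - 172762} = - \frac{185990}{-174822} = \left(-185990\right) \left(- \frac{1}{174822}\right) = \frac{92995}{87411}$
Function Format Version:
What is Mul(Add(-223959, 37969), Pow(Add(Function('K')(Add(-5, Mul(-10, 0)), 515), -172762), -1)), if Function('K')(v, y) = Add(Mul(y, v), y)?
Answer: Rational(92995, 87411) ≈ 1.0639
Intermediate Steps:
Function('K')(v, y) = Add(y, Mul(v, y)) (Function('K')(v, y) = Add(Mul(v, y), y) = Add(y, Mul(v, y)))
Mul(Add(-223959, 37969), Pow(Add(Function('K')(Add(-5, Mul(-10, 0)), 515), -172762), -1)) = Mul(Add(-223959, 37969), Pow(Add(Mul(515, Add(1, Add(-5, Mul(-10, 0)))), -172762), -1)) = Mul(-185990, Pow(Add(Mul(515, Add(1, Add(-5, 0))), -172762), -1)) = Mul(-185990, Pow(Add(Mul(515, Add(1, -5)), -172762), -1)) = Mul(-185990, Pow(Add(Mul(515, -4), -172762), -1)) = Mul(-185990, Pow(Add(-2060, -172762), -1)) = Mul(-185990, Pow(-174822, -1)) = Mul(-185990, Rational(-1, 174822)) = Rational(92995, 87411)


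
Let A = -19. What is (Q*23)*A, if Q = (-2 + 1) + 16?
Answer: -6555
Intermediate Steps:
Q = 15 (Q = -1 + 16 = 15)
(Q*23)*A = (15*23)*(-19) = 345*(-19) = -6555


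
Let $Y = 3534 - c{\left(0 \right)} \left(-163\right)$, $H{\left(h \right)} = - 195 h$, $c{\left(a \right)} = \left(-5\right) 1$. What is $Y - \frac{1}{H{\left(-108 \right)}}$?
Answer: $\frac{57262139}{21060} \approx 2719.0$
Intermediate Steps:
$c{\left(a \right)} = -5$
$Y = 2719$ ($Y = 3534 - \left(-5\right) \left(-163\right) = 3534 - 815 = 2719$)
$Y - \frac{1}{H{\left(-108 \right)}} = 2719 - \frac{1}{\left(-195\right) \left(-108\right)} = 2719 - \frac{1}{21060} = \frac{57262139}{21060}$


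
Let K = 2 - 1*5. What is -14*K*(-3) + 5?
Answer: -121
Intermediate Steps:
K = -3 (K = 2 - 5 = -3)
-14*K*(-3) + 5 = -(-42)*(-3) + 5 = -14*9 + 5 = -126 + 5 = -121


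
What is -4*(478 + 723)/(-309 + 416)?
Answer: -4804/107 ≈ -44.897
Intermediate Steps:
-4*(478 + 723)/(-309 + 416) = -4804/107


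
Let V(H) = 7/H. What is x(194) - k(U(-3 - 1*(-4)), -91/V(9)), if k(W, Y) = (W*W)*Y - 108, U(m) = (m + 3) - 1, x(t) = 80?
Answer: 1241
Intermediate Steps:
U(m) = 2 + m (U(m) = (3 + m) - 1 = 2 + m)
k(W, Y) = -108 + Y*W² (k(W, Y) = W²*Y - 108 = Y*W² - 108 = -108 + Y*W²)
x(194) - k(U(-3 - 1*(-4)), -91/V(9)) = 80 - (-108 + (-91/(7/9))*(2 + (-3 - 1*(-4)))²) = 80 - (-108 + (-91/(7*(⅑)))*(2 + (-3 + 4))²) = 80 - (-108 + (-91/7/9)*(2 + 1)²) = 80 - (-108 - 91*9/7*3²) = 80 - (-108 - 117*9) = 80 - (-108 - 1053) = 80 - 1*(-1161) = 80 + 1161 = 1241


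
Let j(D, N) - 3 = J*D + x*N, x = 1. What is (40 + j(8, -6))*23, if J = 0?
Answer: 851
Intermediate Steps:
j(D, N) = 3 + N (j(D, N) = 3 + (0*D + 1*N) = 3 + (0 + N) = 3 + N)
(40 + j(8, -6))*23 = (40 + (3 - 6))*23 = (40 - 3)*23 = 37*23 = 851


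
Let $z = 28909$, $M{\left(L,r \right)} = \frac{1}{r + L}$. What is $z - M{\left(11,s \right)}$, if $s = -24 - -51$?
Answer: $\frac{1098541}{38} \approx 28909.0$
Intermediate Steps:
$s = 27$ ($s = -24 + 51 = 27$)
$M{\left(L,r \right)} = \frac{1}{L + r}$
$z - M{\left(11,s \right)} = 28909 - \frac{1}{11 + 27} = 28909 - \frac{1}{38} = \frac{1098541}{38}$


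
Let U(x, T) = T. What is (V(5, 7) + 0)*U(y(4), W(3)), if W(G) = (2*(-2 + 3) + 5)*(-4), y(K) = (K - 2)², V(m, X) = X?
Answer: -196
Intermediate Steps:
y(K) = (-2 + K)²
W(G) = -28 (W(G) = (2*1 + 5)*(-4) = (2 + 5)*(-4) = 7*(-4) = -28)
(V(5, 7) + 0)*U(y(4), W(3)) = (7 + 0)*(-28) = 7*(-28) = -196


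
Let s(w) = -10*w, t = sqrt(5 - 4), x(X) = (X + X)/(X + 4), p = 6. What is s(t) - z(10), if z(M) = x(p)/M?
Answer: -253/25 ≈ -10.120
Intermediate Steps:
x(X) = 2*X/(4 + X) (x(X) = (2*X)/(4 + X) = 2*X/(4 + X))
t = 1 (t = sqrt(1) = 1)
z(M) = 6/(5*M) (z(M) = (2*6/(4 + 6))/M = (2*6/10)/M = (2*6*(1/10))/M = 6/(5*M))
s(t) - z(10) = -10*1 - 6/(5*10) = -10 - 6/(5*10) = -10 - 1*3/25 = -10 - 3/25 = -253/25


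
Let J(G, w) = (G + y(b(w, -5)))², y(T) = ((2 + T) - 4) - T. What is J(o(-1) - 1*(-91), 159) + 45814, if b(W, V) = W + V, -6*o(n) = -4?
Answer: 484687/9 ≈ 53854.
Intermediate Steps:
o(n) = ⅔ (o(n) = -⅙*(-4) = ⅔)
b(W, V) = V + W
y(T) = -2 (y(T) = (-2 + T) - T = -2)
J(G, w) = (-2 + G)² (J(G, w) = (G - 2)² = (-2 + G)²)
J(o(-1) - 1*(-91), 159) + 45814 = (-2 + (⅔ - 1*(-91)))² + 45814 = (-2 + (⅔ + 91))² + 45814 = (-2 + 275/3)² + 45814 = (269/3)² + 45814 = 72361/9 + 45814 = 484687/9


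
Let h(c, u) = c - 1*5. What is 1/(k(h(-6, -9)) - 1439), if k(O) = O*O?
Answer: -1/1318 ≈ -0.00075873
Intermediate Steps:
h(c, u) = -5 + c (h(c, u) = c - 5 = -5 + c)
k(O) = O**2
1/(k(h(-6, -9)) - 1439) = 1/((-5 - 6)**2 - 1439) = 1/((-11)**2 - 1439) = 1/(121 - 1439) = 1/(-1318) = -1/1318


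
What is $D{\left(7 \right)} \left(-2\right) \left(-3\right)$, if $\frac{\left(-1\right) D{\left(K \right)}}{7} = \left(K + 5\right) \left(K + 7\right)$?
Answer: $-7056$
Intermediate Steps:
$D{\left(K \right)} = - 7 \left(5 + K\right) \left(7 + K\right)$ ($D{\left(K \right)} = - 7 \left(K + 5\right) \left(K + 7\right) = - 7 \left(5 + K\right) \left(7 + K\right)$)
$D{\left(7 \right)} \left(-2\right) \left(-3\right) = \left(-245 - 588 - 7 \cdot 7^{2}\right) \left(-2\right) \left(-3\right) = \left(-245 - 588 - 343\right) \left(-2\right) \left(-3\right) = \left(-1176\right) \left(-2\right) \left(-3\right) = 2352 \left(-3\right) = -7056$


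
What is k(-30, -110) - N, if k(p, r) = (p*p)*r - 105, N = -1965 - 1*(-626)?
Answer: -97766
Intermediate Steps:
N = -1339 (N = -1965 + 626 = -1339)
k(p, r) = -105 + r*p**2 (k(p, r) = p**2*r - 105 = r*p**2 - 105 = -105 + r*p**2)
k(-30, -110) - N = (-105 - 110*(-30)**2) - 1*(-1339) = (-105 - 110*900) + 1339 = (-105 - 99000) + 1339 = -99105 + 1339 = -97766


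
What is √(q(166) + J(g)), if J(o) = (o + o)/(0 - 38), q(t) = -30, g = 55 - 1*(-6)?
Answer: I*√11989/19 ≈ 5.7629*I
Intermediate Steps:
g = 61 (g = 55 + 6 = 61)
J(o) = -o/19 (J(o) = (2*o)/(-38) = (2*o)*(-1/38) = -o/19)
√(q(166) + J(g)) = √(-30 - 1/19*61) = √(-30 - 61/19) = √(-631/19) = I*√11989/19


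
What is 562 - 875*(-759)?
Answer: 664687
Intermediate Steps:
562 - 875*(-759) = 562 + 664125 = 664687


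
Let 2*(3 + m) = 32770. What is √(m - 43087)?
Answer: 7*I*√545 ≈ 163.42*I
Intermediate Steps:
m = 16382 (m = -3 + (½)*32770 = -3 + 16385 = 16382)
√(m - 43087) = √(16382 - 43087) = √(-26705) = 7*I*√545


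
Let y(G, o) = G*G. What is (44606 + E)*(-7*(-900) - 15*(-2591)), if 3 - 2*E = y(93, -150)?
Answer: 1819381695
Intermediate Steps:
y(G, o) = G**2
E = -4323 (E = 3/2 - 1/2*93**2 = 3/2 - 1/2*8649 = 3/2 - 8649/2 = -4323)
(44606 + E)*(-7*(-900) - 15*(-2591)) = (44606 - 4323)*(-7*(-900) - 15*(-2591)) = 40283*(6300 + 38865) = 40283*45165 = 1819381695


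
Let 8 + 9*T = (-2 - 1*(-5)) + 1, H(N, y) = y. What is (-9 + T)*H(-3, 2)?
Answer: -170/9 ≈ -18.889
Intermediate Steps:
T = -4/9 (T = -8/9 + ((-2 - 1*(-5)) + 1)/9 = -8/9 + ((-2 + 5) + 1)/9 = -8/9 + (3 + 1)/9 = -8/9 + (⅑)*4 = -8/9 + 4/9 = -4/9 ≈ -0.44444)
(-9 + T)*H(-3, 2) = (-9 - 4/9)*2 = -85/9*2 = -170/9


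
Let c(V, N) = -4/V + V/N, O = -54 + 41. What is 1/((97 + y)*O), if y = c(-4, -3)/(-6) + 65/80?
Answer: -144/182377 ≈ -0.00078957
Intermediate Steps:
O = -13
y = 61/144 (y = (-4/(-4) - 4/(-3))/(-6) + 65/80 = (-4*(-¼) - 4*(-⅓))*(-⅙) + 65*(1/80) = (1 + 4/3)*(-⅙) + 13/16 = (7/3)*(-⅙) + 13/16 = -7/18 + 13/16 = 61/144 ≈ 0.42361)
1/((97 + y)*O) = 1/((97 + 61/144)*(-13)) = 1/((14029/144)*(-13)) = 1/(-182377/144) = -144/182377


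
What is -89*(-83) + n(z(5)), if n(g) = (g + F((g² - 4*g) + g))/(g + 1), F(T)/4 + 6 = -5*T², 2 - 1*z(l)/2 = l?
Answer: 19057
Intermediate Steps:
z(l) = 4 - 2*l
F(T) = -24 - 20*T² (F(T) = -24 + 4*(-5*T²) = -24 - 20*T²)
n(g) = (-24 + g - 20*(g² - 3*g)²)/(1 + g) (n(g) = (g + (-24 - 20*((g² - 4*g) + g)²))/(g + 1) = (g + (-24 - 20*(g² - 3*g)²))/(1 + g) = (-24 + g - 20*(g² - 3*g)²)/(1 + g))
-89*(-83) + n(z(5)) = -89*(-83) + (-24 + (4 - 2*5) - 20*(4 - 2*5)²*(-3 + (4 - 2*5))²)/(1 + (4 - 2*5)) = 7387 + (-24 + (4 - 10) - 20*(4 - 10)²*(-3 + (4 - 10))²)/(1 + (4 - 10)) = 7387 + (-24 - 6 - 20*(-6)²*(-3 - 6)²)/(1 - 6) = 7387 + (-24 - 6 - 20*36*(-9)²)/(-5) = 7387 - (-24 - 6 - 20*36*81)/5 = 7387 - (-24 - 6 - 58320)/5 = 7387 - ⅕*(-58350) = 7387 + 11670 = 19057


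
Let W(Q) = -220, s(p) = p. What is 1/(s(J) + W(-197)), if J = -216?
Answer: -1/436 ≈ -0.0022936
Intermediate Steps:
1/(s(J) + W(-197)) = 1/(-216 - 220) = 1/(-436) = -1/436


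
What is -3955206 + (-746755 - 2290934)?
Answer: -6992895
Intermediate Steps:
-3955206 + (-746755 - 2290934) = -3955206 - 3037689 = -6992895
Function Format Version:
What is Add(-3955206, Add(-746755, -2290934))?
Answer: -6992895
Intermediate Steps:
Add(-3955206, Add(-746755, -2290934)) = Add(-3955206, -3037689) = -6992895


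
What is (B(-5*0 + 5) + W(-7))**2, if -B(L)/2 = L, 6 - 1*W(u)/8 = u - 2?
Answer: 12100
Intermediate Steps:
W(u) = 64 - 8*u (W(u) = 48 - 8*(u - 2) = 48 - 8*(-2 + u) = 48 + (16 - 8*u) = 64 - 8*u)
B(L) = -2*L
(B(-5*0 + 5) + W(-7))**2 = (-2*(-5*0 + 5) + (64 - 8*(-7)))**2 = (-2*(0 + 5) + (64 + 56))**2 = (-2*5 + 120)**2 = (-10 + 120)**2 = 110**2 = 12100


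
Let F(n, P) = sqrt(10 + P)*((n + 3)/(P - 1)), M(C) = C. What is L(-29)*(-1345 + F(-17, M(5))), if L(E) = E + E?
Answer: 78010 + 203*sqrt(15) ≈ 78796.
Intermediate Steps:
F(n, P) = sqrt(10 + P)*(3 + n)/(-1 + P) (F(n, P) = sqrt(10 + P)*((3 + n)/(-1 + P)) = sqrt(10 + P)*(3 + n)/(-1 + P))
L(E) = 2*E
L(-29)*(-1345 + F(-17, M(5))) = (2*(-29))*(-1345 + sqrt(10 + 5)*(3 - 17)/(-1 + 5)) = -58*(-1345 + sqrt(15)*(-14)/4) = -58*(-1345 + (1/4)*sqrt(15)*(-14)) = -58*(-1345 - 7*sqrt(15)/2) = 78010 + 203*sqrt(15)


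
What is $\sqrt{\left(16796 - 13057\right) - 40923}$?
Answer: $8 i \sqrt{581} \approx 192.83 i$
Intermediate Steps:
$\sqrt{\left(16796 - 13057\right) - 40923} = \sqrt{3739 - 40923} = \sqrt{-37184} = 8 i \sqrt{581}$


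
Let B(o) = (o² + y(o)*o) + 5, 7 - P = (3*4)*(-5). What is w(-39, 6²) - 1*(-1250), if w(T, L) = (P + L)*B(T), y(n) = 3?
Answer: 146377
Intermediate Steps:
P = 67 (P = 7 - 3*4*(-5) = 7 - 12*(-5) = 7 - 1*(-60) = 7 + 60 = 67)
B(o) = 5 + o² + 3*o (B(o) = (o² + 3*o) + 5 = 5 + o² + 3*o)
w(T, L) = (67 + L)*(5 + T² + 3*T)
w(-39, 6²) - 1*(-1250) = (67 + 6²)*(5 + (-39)² + 3*(-39)) - 1*(-1250) = (67 + 36)*(5 + 1521 - 117) + 1250 = 103*1409 + 1250 = 145127 + 1250 = 146377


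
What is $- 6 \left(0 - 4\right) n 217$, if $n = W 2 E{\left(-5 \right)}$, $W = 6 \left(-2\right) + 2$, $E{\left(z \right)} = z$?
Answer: $520800$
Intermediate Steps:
$W = -10$ ($W = -12 + 2 = -10$)
$n = 100$ ($n = \left(-10\right) 2 \left(-5\right) = \left(-20\right) \left(-5\right) = 100$)
$- 6 \left(0 - 4\right) n 217 = - 6 \left(0 - 4\right) 100 \cdot 217 = - 6 \left(-4\right) 21700 = \left(-1\right) \left(-24\right) 21700 = 24 \cdot 21700 = 520800$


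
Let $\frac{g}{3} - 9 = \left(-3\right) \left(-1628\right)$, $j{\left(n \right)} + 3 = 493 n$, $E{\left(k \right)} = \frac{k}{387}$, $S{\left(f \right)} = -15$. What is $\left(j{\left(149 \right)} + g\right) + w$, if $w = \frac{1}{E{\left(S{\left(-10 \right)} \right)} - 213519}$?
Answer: $\frac{2427531474019}{27543956} \approx 88133.0$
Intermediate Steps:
$E{\left(k \right)} = \frac{k}{387}$ ($E{\left(k \right)} = k \frac{1}{387} = \frac{k}{387}$)
$j{\left(n \right)} = -3 + 493 n$
$g = 14679$ ($g = 27 + 3 \left(\left(-3\right) \left(-1628\right)\right) = 27 + 3 \cdot 4884 = 27 + 14652 = 14679$)
$w = - \frac{129}{27543956}$ ($w = \frac{1}{\frac{1}{387} \left(-15\right) - 213519} = \frac{1}{- \frac{5}{129} - 213519} = \frac{1}{- \frac{27543956}{129}} = - \frac{129}{27543956} \approx -4.6834 \cdot 10^{-6}$)
$\left(j{\left(149 \right)} + g\right) + w = \left(\left(-3 + 493 \cdot 149\right) + 14679\right) - \frac{129}{27543956} = \left(\left(-3 + 73457\right) + 14679\right) - \frac{129}{27543956} = \left(73454 + 14679\right) - \frac{129}{27543956} = 88133 - \frac{129}{27543956} = \frac{2427531474019}{27543956}$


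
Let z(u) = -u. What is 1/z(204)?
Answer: -1/204 ≈ -0.0049020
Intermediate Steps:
1/z(204) = 1/(-1*204) = 1/(-204) = -1/204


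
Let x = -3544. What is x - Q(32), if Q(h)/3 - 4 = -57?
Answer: -3385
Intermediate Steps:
Q(h) = -159 (Q(h) = 12 + 3*(-57) = 12 - 171 = -159)
x - Q(32) = -3544 - 1*(-159) = -3544 + 159 = -3385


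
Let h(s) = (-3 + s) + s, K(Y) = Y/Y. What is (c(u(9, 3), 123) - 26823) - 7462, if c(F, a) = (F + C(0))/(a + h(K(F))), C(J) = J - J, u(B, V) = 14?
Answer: -2091378/61 ≈ -34285.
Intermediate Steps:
C(J) = 0
K(Y) = 1
h(s) = -3 + 2*s
c(F, a) = F/(-1 + a) (c(F, a) = (F + 0)/(a + (-3 + 2*1)) = F/(a + (-3 + 2)) = F/(a - 1) = F/(-1 + a))
(c(u(9, 3), 123) - 26823) - 7462 = (14/(-1 + 123) - 26823) - 7462 = (14/122 - 26823) - 7462 = (14*(1/122) - 26823) - 7462 = (7/61 - 26823) - 7462 = -1636196/61 - 7462 = -2091378/61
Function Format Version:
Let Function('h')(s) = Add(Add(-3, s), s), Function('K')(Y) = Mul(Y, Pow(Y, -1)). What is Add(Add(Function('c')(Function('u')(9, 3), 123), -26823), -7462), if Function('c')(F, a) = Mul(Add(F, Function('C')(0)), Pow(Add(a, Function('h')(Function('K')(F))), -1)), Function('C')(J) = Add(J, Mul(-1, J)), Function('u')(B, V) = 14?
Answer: Rational(-2091378, 61) ≈ -34285.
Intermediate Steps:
Function('C')(J) = 0
Function('K')(Y) = 1
Function('h')(s) = Add(-3, Mul(2, s))
Function('c')(F, a) = Mul(F, Pow(Add(-1, a), -1)) (Function('c')(F, a) = Mul(Add(F, 0), Pow(Add(a, Add(-3, Mul(2, 1))), -1)) = Mul(F, Pow(Add(a, Add(-3, 2)), -1)) = Mul(F, Pow(Add(a, -1), -1)) = Mul(F, Pow(Add(-1, a), -1)))
Add(Add(Function('c')(Function('u')(9, 3), 123), -26823), -7462) = Add(Add(Mul(14, Pow(Add(-1, 123), -1)), -26823), -7462) = Add(Add(Mul(14, Pow(122, -1)), -26823), -7462) = Add(Add(Mul(14, Rational(1, 122)), -26823), -7462) = Add(Add(Rational(7, 61), -26823), -7462) = Add(Rational(-1636196, 61), -7462) = Rational(-2091378, 61)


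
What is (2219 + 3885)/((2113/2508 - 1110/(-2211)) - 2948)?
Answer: -1025691744/495144197 ≈ -2.0715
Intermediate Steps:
(2219 + 3885)/((2113/2508 - 1110/(-2211)) - 2948) = 6104/((2113*(1/2508) - 1110*(-1/2211)) - 2948) = 6104/((2113/2508 + 370/737) - 2948) = 6104/(225931/168036 - 2948) = 6104/(-495144197/168036) = 6104*(-168036/495144197) = -1025691744/495144197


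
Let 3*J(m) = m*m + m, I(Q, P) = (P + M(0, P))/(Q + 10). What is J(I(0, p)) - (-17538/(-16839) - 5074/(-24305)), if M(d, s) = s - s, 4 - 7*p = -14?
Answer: -38187418364/33423871425 ≈ -1.1425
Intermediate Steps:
p = 18/7 (p = 4/7 - 1/7*(-14) = 4/7 + 2 = 18/7 ≈ 2.5714)
M(d, s) = 0
I(Q, P) = P/(10 + Q) (I(Q, P) = (P + 0)/(Q + 10) = P/(10 + Q))
J(m) = m/3 + m**2/3 (J(m) = (m*m + m)/3 = (m**2 + m)/3 = (m + m**2)/3 = m/3 + m**2/3)
J(I(0, p)) - (-17538/(-16839) - 5074/(-24305)) = (18/(7*(10 + 0)))*(1 + 18/(7*(10 + 0)))/3 - (-17538/(-16839) - 5074/(-24305)) = ((18/7)/10)*(1 + (18/7)/10)/3 - (-17538*(-1/16839) - 5074*(-1/24305)) = ((18/7)*(1/10))*(1 + (18/7)*(1/10))/3 - (5846/5613 + 5074/24305) = (1/3)*(9/35)*(1 + 9/35) - 1*170567392/136423965 = (1/3)*(9/35)*(44/35) - 170567392/136423965 = 132/1225 - 170567392/136423965 = -38187418364/33423871425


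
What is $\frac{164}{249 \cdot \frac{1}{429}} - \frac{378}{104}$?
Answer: $\frac{1203817}{4316} \approx 278.92$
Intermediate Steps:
$\frac{164}{249 \cdot \frac{1}{429}} - \frac{378}{104} = \frac{164}{249 \cdot \frac{1}{429}} - \frac{189}{52} = \frac{164}{\frac{83}{143}} - \frac{189}{52} = 164 \cdot \frac{143}{83} - \frac{189}{52} = \frac{23452}{83} - \frac{189}{52} = \frac{1203817}{4316}$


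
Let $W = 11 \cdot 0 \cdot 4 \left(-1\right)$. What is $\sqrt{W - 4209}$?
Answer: $i \sqrt{4209} \approx 64.877 i$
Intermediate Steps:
$W = 0$ ($W = 0 \left(-4\right) = 0$)
$\sqrt{W - 4209} = \sqrt{0 - 4209} = \sqrt{-4209} = i \sqrt{4209}$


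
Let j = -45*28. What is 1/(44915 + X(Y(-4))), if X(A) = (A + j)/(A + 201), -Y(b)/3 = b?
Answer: 71/3188549 ≈ 2.2267e-5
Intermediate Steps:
j = -1260
Y(b) = -3*b
X(A) = (-1260 + A)/(201 + A) (X(A) = (A - 1260)/(A + 201) = (-1260 + A)/(201 + A))
1/(44915 + X(Y(-4))) = 1/(44915 + (-1260 - 3*(-4))/(201 - 3*(-4))) = 1/(44915 + (-1260 + 12)/(201 + 12)) = 1/(44915 - 1248/213) = 1/(44915 + (1/213)*(-1248)) = 1/(44915 - 416/71) = 1/(3188549/71) = 71/3188549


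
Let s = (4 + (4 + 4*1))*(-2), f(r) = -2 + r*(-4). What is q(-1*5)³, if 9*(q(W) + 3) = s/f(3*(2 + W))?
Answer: -3869893/132651 ≈ -29.173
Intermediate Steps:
f(r) = -2 - 4*r
s = -24 (s = (4 + (4 + 4))*(-2) = (4 + 8)*(-2) = 12*(-2) = -24)
q(W) = -3 - 8/(3*(-26 - 12*W)) (q(W) = -3 + (-24/(-2 - 12*(2 + W)))/9 = -3 + (-24/(-2 - 4*(6 + 3*W)))/9 = -3 + (-24/(-2 + (-24 - 12*W)))/9 = -3 + (-24/(-26 - 12*W))/9 = -3 - 8/(3*(-26 - 12*W)))
q(-1*5)³ = ((-113 - (-54)*5)/(3*(13 + 6*(-1*5))))³ = ((-113 - 54*(-5))/(3*(13 + 6*(-5))))³ = ((-113 + 270)/(3*(13 - 30)))³ = ((⅓)*157/(-17))³ = ((⅓)*(-1/17)*157)³ = (-157/51)³ = -3869893/132651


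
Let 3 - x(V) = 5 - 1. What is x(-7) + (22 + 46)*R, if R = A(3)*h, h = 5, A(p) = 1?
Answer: 339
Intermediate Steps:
x(V) = -1 (x(V) = 3 - (5 - 1) = 3 - 1*4 = 3 - 4 = -1)
R = 5 (R = 1*5 = 5)
x(-7) + (22 + 46)*R = -1 + (22 + 46)*5 = -1 + 68*5 = -1 + 340 = 339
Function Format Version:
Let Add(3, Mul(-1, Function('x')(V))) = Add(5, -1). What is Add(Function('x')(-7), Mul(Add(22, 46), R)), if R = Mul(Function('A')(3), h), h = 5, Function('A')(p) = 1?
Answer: 339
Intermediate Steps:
Function('x')(V) = -1 (Function('x')(V) = Add(3, Mul(-1, Add(5, -1))) = Add(3, Mul(-1, 4)) = Add(3, -4) = -1)
R = 5 (R = Mul(1, 5) = 5)
Add(Function('x')(-7), Mul(Add(22, 46), R)) = Add(-1, Mul(Add(22, 46), 5)) = Add(-1, Mul(68, 5)) = Add(-1, 340) = 339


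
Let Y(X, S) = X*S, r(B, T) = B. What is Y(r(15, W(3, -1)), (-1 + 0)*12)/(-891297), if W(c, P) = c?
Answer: 20/99033 ≈ 0.00020195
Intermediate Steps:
Y(X, S) = S*X
Y(r(15, W(3, -1)), (-1 + 0)*12)/(-891297) = (((-1 + 0)*12)*15)/(-891297) = (-1*12*15)*(-1/891297) = -12*15*(-1/891297) = -180*(-1/891297) = 20/99033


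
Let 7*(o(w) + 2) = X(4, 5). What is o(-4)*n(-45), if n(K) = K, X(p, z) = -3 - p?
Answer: 135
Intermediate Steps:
o(w) = -3 (o(w) = -2 + (-3 - 1*4)/7 = -2 + (-3 - 4)/7 = -2 + (⅐)*(-7) = -2 - 1 = -3)
o(-4)*n(-45) = -3*(-45) = 135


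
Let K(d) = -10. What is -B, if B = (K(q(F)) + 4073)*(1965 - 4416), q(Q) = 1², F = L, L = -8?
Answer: 9958413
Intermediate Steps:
F = -8
q(Q) = 1
B = -9958413 (B = (-10 + 4073)*(1965 - 4416) = 4063*(-2451) = -9958413)
-B = -1*(-9958413) = 9958413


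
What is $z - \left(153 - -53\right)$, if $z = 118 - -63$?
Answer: $-25$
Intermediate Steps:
$z = 181$ ($z = 118 + 63 = 181$)
$z - \left(153 - -53\right) = 181 - \left(153 - -53\right) = 181 - \left(153 + 53\right) = 181 - 206 = -25$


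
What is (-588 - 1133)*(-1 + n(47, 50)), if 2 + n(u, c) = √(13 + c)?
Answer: 5163 - 5163*√7 ≈ -8497.0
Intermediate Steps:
n(u, c) = -2 + √(13 + c)
(-588 - 1133)*(-1 + n(47, 50)) = (-588 - 1133)*(-1 + (-2 + √(13 + 50))) = -1721*(-1 + (-2 + √63)) = -1721*(-1 + (-2 + 3*√7)) = -1721*(-3 + 3*√7) = 5163 - 5163*√7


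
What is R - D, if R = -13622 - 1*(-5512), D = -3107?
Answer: -5003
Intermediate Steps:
R = -8110 (R = -13622 + 5512 = -8110)
R - D = -8110 - 1*(-3107) = -8110 + 3107 = -5003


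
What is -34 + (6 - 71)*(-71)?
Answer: 4581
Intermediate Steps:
-34 + (6 - 71)*(-71) = -34 - 65*(-71) = -34 + 4615 = 4581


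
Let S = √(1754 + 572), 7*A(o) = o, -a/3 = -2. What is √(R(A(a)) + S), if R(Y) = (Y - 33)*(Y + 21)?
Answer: √(-34425 + 49*√2326)/7 ≈ 25.58*I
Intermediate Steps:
a = 6 (a = -3*(-2) = 6)
A(o) = o/7
S = √2326 ≈ 48.229
R(Y) = (-33 + Y)*(21 + Y)
√(R(A(a)) + S) = √((-693 + ((⅐)*6)² - 12*6/7) + √2326) = √((-693 + (6/7)² - 12*6/7) + √2326) = √((-693 + 36/49 - 72/7) + √2326) = √(-34425/49 + √2326)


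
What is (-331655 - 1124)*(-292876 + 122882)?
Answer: 56570433326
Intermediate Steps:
(-331655 - 1124)*(-292876 + 122882) = -332779*(-169994) = 56570433326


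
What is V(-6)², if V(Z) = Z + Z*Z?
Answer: 900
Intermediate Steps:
V(Z) = Z + Z²
V(-6)² = (-6*(1 - 6))² = (-6*(-5))² = 30² = 900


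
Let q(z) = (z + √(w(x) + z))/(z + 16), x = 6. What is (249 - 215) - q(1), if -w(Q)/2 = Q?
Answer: 577/17 - I*√11/17 ≈ 33.941 - 0.1951*I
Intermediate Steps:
w(Q) = -2*Q
q(z) = (z + √(-12 + z))/(16 + z) (q(z) = (z + √(-2*6 + z))/(z + 16) = (z + √(-12 + z))/(16 + z))
(249 - 215) - q(1) = (249 - 215) - (1 + √(-12 + 1))/(16 + 1) = 34 - (1 + √(-11))/17 = 34 - (1 + I*√11)/17 = 34 - (1/17 + I*√11/17) = 34 + (-1/17 - I*√11/17) = 577/17 - I*√11/17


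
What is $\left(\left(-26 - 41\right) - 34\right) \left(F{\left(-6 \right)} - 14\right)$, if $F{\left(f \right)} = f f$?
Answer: $-2222$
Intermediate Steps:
$F{\left(f \right)} = f^{2}$
$\left(\left(-26 - 41\right) - 34\right) \left(F{\left(-6 \right)} - 14\right) = \left(\left(-26 - 41\right) - 34\right) \left(\left(-6\right)^{2} - 14\right) = \left(-67 - 34\right) \left(36 - 14\right) = \left(-101\right) 22 = -2222$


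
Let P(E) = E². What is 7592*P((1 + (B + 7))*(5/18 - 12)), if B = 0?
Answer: 5408054912/81 ≈ 6.6766e+7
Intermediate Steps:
7592*P((1 + (B + 7))*(5/18 - 12)) = 7592*((1 + (0 + 7))*(5/18 - 12))² = 7592*((1 + 7)*(5*(1/18) - 12))² = 7592*(8*(5/18 - 12))² = 7592*(8*(-211/18))² = 7592*(-844/9)² = 7592*(712336/81) = 5408054912/81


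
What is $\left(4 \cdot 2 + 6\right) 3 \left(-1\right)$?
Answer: $-42$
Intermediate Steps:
$\left(4 \cdot 2 + 6\right) 3 \left(-1\right) = \left(8 + 6\right) \left(-3\right) = 14 \left(-3\right) = -42$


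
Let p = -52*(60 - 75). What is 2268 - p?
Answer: 1488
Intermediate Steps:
p = 780 (p = -52*(-15) = 780)
2268 - p = 2268 - 1*780 = 2268 - 780 = 1488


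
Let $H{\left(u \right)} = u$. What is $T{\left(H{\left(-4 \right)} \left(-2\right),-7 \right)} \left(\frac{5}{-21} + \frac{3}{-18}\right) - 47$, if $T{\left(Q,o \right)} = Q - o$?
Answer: $- \frac{743}{14} \approx -53.071$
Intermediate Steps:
$T{\left(H{\left(-4 \right)} \left(-2\right),-7 \right)} \left(\frac{5}{-21} + \frac{3}{-18}\right) - 47 = \left(\left(-4\right) \left(-2\right) - -7\right) \left(\frac{5}{-21} + \frac{3}{-18}\right) - 47 = \left(8 + 7\right) \left(5 \left(- \frac{1}{21}\right) + 3 \left(- \frac{1}{18}\right)\right) - 47 = 15 \left(- \frac{5}{21} - \frac{1}{6}\right) - 47 = 15 \left(- \frac{17}{42}\right) - 47 = - \frac{85}{14} - 47 = - \frac{743}{14}$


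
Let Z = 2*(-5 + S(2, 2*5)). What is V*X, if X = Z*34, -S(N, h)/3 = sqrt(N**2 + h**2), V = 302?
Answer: -102680 - 123216*sqrt(26) ≈ -7.3096e+5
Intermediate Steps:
S(N, h) = -3*sqrt(N**2 + h**2)
Z = -10 - 12*sqrt(26) (Z = 2*(-5 - 3*sqrt(2**2 + (2*5)**2)) = 2*(-5 - 3*sqrt(4 + 10**2)) = 2*(-5 - 3*sqrt(4 + 100)) = 2*(-5 - 6*sqrt(26)) = -10 - 12*sqrt(26) ≈ -71.188)
X = -340 - 408*sqrt(26) (X = (-10 - 12*sqrt(26))*34 = -340 - 408*sqrt(26) ≈ -2420.4)
V*X = 302*(-340 - 408*sqrt(26)) = -102680 - 123216*sqrt(26)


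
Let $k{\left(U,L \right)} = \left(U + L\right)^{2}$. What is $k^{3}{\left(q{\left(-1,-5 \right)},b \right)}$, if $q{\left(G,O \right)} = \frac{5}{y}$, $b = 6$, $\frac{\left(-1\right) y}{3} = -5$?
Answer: $\frac{47045881}{729} \approx 64535.0$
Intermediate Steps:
$y = 15$ ($y = \left(-3\right) \left(-5\right) = 15$)
$q{\left(G,O \right)} = \frac{1}{3}$ ($q{\left(G,O \right)} = \frac{5}{15} = 5 \cdot \frac{1}{15} = \frac{1}{3}$)
$k{\left(U,L \right)} = \left(L + U\right)^{2}$
$k^{3}{\left(q{\left(-1,-5 \right)},b \right)} = \left(\left(6 + \frac{1}{3}\right)^{2}\right)^{3} = \left(\left(\frac{19}{3}\right)^{2}\right)^{3} = \left(\frac{361}{9}\right)^{3} = \frac{47045881}{729}$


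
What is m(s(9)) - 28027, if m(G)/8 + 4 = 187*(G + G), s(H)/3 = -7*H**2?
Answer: -5117451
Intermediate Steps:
s(H) = -21*H**2 (s(H) = 3*(-7*H**2) = -21*H**2)
m(G) = -32 + 2992*G (m(G) = -32 + 8*(187*(G + G)) = -32 + 8*(187*(2*G)) = -32 + 8*(374*G) = -32 + 2992*G)
m(s(9)) - 28027 = (-32 + 2992*(-21*9**2)) - 28027 = (-32 + 2992*(-21*81)) - 28027 = (-32 + 2992*(-1701)) - 28027 = (-32 - 5089392) - 28027 = -5089424 - 28027 = -5117451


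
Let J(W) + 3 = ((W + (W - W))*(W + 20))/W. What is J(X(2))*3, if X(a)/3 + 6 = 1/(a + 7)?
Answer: -2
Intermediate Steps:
X(a) = -18 + 3/(7 + a) (X(a) = -18 + 3/(a + 7) = -18 + 3/(7 + a))
J(W) = 17 + W (J(W) = -3 + ((W + (W - W))*(W + 20))/W = -3 + ((W + 0)*(20 + W))/W = -3 + (W*(20 + W))/W = -3 + (20 + W) = 17 + W)
J(X(2))*3 = (17 + 3*(-41 - 6*2)/(7 + 2))*3 = (17 + 3*(-41 - 12)/9)*3 = (17 + 3*(1/9)*(-53))*3 = (17 - 53/3)*3 = -2/3*3 = -2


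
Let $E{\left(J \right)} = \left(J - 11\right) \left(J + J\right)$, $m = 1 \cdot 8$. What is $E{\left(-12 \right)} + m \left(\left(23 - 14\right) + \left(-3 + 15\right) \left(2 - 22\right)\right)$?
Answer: $-1296$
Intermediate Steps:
$m = 8$
$E{\left(J \right)} = 2 J \left(-11 + J\right)$ ($E{\left(J \right)} = \left(-11 + J\right) 2 J = 2 J \left(-11 + J\right)$)
$E{\left(-12 \right)} + m \left(\left(23 - 14\right) + \left(-3 + 15\right) \left(2 - 22\right)\right) = 2 \left(-12\right) \left(-11 - 12\right) + 8 \left(\left(23 - 14\right) + \left(-3 + 15\right) \left(2 - 22\right)\right) = 2 \left(-12\right) \left(-23\right) + 8 \left(9 + 12 \left(-20\right)\right) = 552 + 8 \left(9 - 240\right) = 552 + 8 \left(-231\right) = 552 - 1848 = -1296$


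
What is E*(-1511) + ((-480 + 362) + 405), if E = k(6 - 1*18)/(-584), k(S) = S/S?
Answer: 169119/584 ≈ 289.59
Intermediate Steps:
k(S) = 1
E = -1/584 (E = 1/(-584) = 1*(-1/584) = -1/584 ≈ -0.0017123)
E*(-1511) + ((-480 + 362) + 405) = -1/584*(-1511) + ((-480 + 362) + 405) = 1511/584 + (-118 + 405) = 1511/584 + 287 = 169119/584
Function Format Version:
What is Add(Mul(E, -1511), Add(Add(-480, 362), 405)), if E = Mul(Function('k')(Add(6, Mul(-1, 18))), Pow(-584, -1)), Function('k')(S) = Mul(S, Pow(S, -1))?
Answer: Rational(169119, 584) ≈ 289.59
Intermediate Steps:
Function('k')(S) = 1
E = Rational(-1, 584) (E = Mul(1, Pow(-584, -1)) = Mul(1, Rational(-1, 584)) = Rational(-1, 584) ≈ -0.0017123)
Add(Mul(E, -1511), Add(Add(-480, 362), 405)) = Add(Mul(Rational(-1, 584), -1511), Add(Add(-480, 362), 405)) = Add(Rational(1511, 584), Add(-118, 405)) = Add(Rational(1511, 584), 287) = Rational(169119, 584)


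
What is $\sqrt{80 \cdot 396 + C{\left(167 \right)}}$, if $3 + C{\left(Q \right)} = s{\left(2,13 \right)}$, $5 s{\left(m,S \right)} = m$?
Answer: $\frac{\sqrt{791935}}{5} \approx 177.98$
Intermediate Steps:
$s{\left(m,S \right)} = \frac{m}{5}$
$C{\left(Q \right)} = - \frac{13}{5}$ ($C{\left(Q \right)} = -3 + \frac{1}{5} \cdot 2 = -3 + \frac{2}{5} = - \frac{13}{5}$)
$\sqrt{80 \cdot 396 + C{\left(167 \right)}} = \sqrt{80 \cdot 396 - \frac{13}{5}} = \sqrt{31680 - \frac{13}{5}} = \sqrt{\frac{158387}{5}} = \frac{\sqrt{791935}}{5}$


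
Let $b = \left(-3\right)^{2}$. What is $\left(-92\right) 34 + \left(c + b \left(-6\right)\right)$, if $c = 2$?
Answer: $-3180$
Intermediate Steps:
$b = 9$
$\left(-92\right) 34 + \left(c + b \left(-6\right)\right) = \left(-92\right) 34 + \left(2 + 9 \left(-6\right)\right) = -3128 + \left(2 - 54\right) = -3128 - 52 = -3180$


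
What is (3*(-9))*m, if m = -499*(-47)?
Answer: -633231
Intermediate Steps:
m = 23453
(3*(-9))*m = (3*(-9))*23453 = -27*23453 = -633231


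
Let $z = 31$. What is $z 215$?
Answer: $6665$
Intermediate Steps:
$z 215 = 31 \cdot 215 = 6665$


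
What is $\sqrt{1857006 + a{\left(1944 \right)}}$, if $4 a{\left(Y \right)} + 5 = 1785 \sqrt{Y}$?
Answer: $\frac{\sqrt{7428019 + 32130 \sqrt{6}}}{2} \approx 1369.9$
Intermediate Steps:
$a{\left(Y \right)} = - \frac{5}{4} + \frac{1785 \sqrt{Y}}{4}$
$\sqrt{1857006 + a{\left(1944 \right)}} = \sqrt{1857006 - \left(\frac{5}{4} - \frac{1785 \sqrt{1944}}{4}\right)} = \sqrt{1857006 - \left(\frac{5}{4} - \frac{1785 \cdot 18 \sqrt{6}}{4}\right)} = \sqrt{1857006 - \left(\frac{5}{4} - \frac{16065 \sqrt{6}}{2}\right)} = \sqrt{\frac{7428019}{4} + \frac{16065 \sqrt{6}}{2}}$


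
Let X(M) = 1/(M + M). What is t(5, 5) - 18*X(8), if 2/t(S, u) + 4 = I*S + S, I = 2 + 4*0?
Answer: -83/88 ≈ -0.94318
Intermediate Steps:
I = 2 (I = 2 + 0 = 2)
X(M) = 1/(2*M)
t(S, u) = 2/(-4 + 3*S) (t(S, u) = 2/(-4 + (2*S + S)) = 2/(-4 + 3*S))
t(5, 5) - 18*X(8) = 2/(-4 + 3*5) - 9/8 = 2/(-4 + 15) - 9/8 = 2/11 - 18*1/16 = 2*(1/11) - 9/8 = 2/11 - 9/8 = -83/88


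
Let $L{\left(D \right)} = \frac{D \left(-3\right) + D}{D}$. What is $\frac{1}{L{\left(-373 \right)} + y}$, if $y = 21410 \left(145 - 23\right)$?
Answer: $\frac{1}{2612018} \approx 3.8285 \cdot 10^{-7}$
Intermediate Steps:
$L{\left(D \right)} = -2$ ($L{\left(D \right)} = \frac{- 3 D + D}{D} = \frac{\left(-2\right) D}{D} = -2$)
$y = 2612020$ ($y = 21410 \left(145 - 23\right) = 21410 \cdot 122 = 2612020$)
$\frac{1}{L{\left(-373 \right)} + y} = \frac{1}{-2 + 2612020} = \frac{1}{2612018}$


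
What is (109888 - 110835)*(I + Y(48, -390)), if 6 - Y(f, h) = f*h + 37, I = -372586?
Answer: 335140459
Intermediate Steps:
Y(f, h) = -31 - f*h (Y(f, h) = 6 - (f*h + 37) = 6 - (37 + f*h) = 6 + (-37 - f*h) = -31 - f*h)
(109888 - 110835)*(I + Y(48, -390)) = (109888 - 110835)*(-372586 + (-31 - 1*48*(-390))) = -947*(-372586 + (-31 + 18720)) = -947*(-372586 + 18689) = -947*(-353897) = 335140459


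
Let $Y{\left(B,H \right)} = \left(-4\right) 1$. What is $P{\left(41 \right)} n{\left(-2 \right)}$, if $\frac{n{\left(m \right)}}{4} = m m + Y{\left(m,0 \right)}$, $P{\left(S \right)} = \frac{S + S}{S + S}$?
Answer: $0$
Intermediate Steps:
$Y{\left(B,H \right)} = -4$
$P{\left(S \right)} = 1$ ($P{\left(S \right)} = \frac{2 S}{2 S} = 2 S \frac{1}{2 S} = 1$)
$n{\left(m \right)} = -16 + 4 m^{2}$ ($n{\left(m \right)} = 4 \left(m m - 4\right) = 4 \left(m^{2} - 4\right) = 4 \left(-4 + m^{2}\right) = -16 + 4 m^{2}$)
$P{\left(41 \right)} n{\left(-2 \right)} = 1 \left(-16 + 4 \left(-2\right)^{2}\right) = 1 \left(-16 + 4 \cdot 4\right) = 1 \left(-16 + 16\right) = 1 \cdot 0 = 0$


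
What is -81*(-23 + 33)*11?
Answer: -8910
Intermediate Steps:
-81*(-23 + 33)*11 = -81*10*11 = -810*11 = -8910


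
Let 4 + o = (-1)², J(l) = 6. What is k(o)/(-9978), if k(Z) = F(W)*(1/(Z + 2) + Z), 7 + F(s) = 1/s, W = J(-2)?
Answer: -41/14967 ≈ -0.0027394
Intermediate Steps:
W = 6
F(s) = -7 + 1/s
o = -3 (o = -4 + (-1)² = -4 + 1 = -3)
k(Z) = -41*Z/6 - 41/(6*(2 + Z)) (k(Z) = (-7 + 1/6)*(1/(Z + 2) + Z) = (-7 + ⅙)*(1/(2 + Z) + Z) = -41*(Z + 1/(2 + Z))/6 = -41*Z/6 - 41/(6*(2 + Z)))
k(o)/(-9978) = (41*(-1 - 1*(-3)² - 2*(-3))/(6*(2 - 3)))/(-9978) = ((41/6)*(-1 - 1*9 + 6)/(-1))*(-1/9978) = ((41/6)*(-1)*(-1 - 9 + 6))*(-1/9978) = ((41/6)*(-1)*(-4))*(-1/9978) = (82/3)*(-1/9978) = -41/14967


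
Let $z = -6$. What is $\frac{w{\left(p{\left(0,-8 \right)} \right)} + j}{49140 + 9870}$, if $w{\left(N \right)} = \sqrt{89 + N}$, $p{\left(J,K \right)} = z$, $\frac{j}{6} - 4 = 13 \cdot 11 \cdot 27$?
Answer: $\frac{773}{1967} + \frac{\sqrt{83}}{59010} \approx 0.39314$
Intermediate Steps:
$j = 23190$ ($j = 24 + 6 \cdot 13 \cdot 11 \cdot 27 = 24 + 6 \cdot 143 \cdot 27 = 24 + 6 \cdot 3861 = 24 + 23166 = 23190$)
$p{\left(J,K \right)} = -6$
$\frac{w{\left(p{\left(0,-8 \right)} \right)} + j}{49140 + 9870} = \frac{\sqrt{89 - 6} + 23190}{49140 + 9870} = \frac{\sqrt{83} + 23190}{59010} = \left(23190 + \sqrt{83}\right) \frac{1}{59010} = \frac{773}{1967} + \frac{\sqrt{83}}{59010}$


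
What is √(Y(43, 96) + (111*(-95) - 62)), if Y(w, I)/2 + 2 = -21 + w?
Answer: I*√10567 ≈ 102.8*I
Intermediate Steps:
Y(w, I) = -46 + 2*w (Y(w, I) = -4 + 2*(-21 + w) = -4 + (-42 + 2*w) = -46 + 2*w)
√(Y(43, 96) + (111*(-95) - 62)) = √((-46 + 2*43) + (111*(-95) - 62)) = √((-46 + 86) + (-10545 - 62)) = √(40 - 10607) = √(-10567) = I*√10567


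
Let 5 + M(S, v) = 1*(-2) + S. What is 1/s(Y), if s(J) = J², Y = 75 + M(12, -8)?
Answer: 1/6400 ≈ 0.00015625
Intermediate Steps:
M(S, v) = -7 + S (M(S, v) = -5 + (1*(-2) + S) = -5 + (-2 + S) = -7 + S)
Y = 80 (Y = 75 + (-7 + 12) = 75 + 5 = 80)
1/s(Y) = 1/(80²) = 1/6400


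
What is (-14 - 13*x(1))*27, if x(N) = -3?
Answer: 675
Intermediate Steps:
(-14 - 13*x(1))*27 = (-14 - 13*(-3))*27 = (-14 + 39)*27 = 25*27 = 675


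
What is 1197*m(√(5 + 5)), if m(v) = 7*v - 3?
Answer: -3591 + 8379*√10 ≈ 22906.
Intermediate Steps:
m(v) = -3 + 7*v
1197*m(√(5 + 5)) = 1197*(-3 + 7*√(5 + 5)) = 1197*(-3 + 7*√10) = -3591 + 8379*√10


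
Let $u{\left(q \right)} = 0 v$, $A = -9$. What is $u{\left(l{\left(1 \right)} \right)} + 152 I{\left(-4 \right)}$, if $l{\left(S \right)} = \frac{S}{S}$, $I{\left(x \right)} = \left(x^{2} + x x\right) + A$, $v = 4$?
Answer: $3496$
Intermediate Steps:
$I{\left(x \right)} = -9 + 2 x^{2}$ ($I{\left(x \right)} = \left(x^{2} + x x\right) - 9 = \left(x^{2} + x^{2}\right) - 9 = 2 x^{2} - 9 = -9 + 2 x^{2}$)
$l{\left(S \right)} = 1$
$u{\left(q \right)} = 0$ ($u{\left(q \right)} = 0 \cdot 4 = 0$)
$u{\left(l{\left(1 \right)} \right)} + 152 I{\left(-4 \right)} = 0 + 152 \left(-9 + 2 \left(-4\right)^{2}\right) = 0 + 152 \left(-9 + 2 \cdot 16\right) = 0 + 152 \left(-9 + 32\right) = 0 + 152 \cdot 23 = 0 + 3496 = 3496$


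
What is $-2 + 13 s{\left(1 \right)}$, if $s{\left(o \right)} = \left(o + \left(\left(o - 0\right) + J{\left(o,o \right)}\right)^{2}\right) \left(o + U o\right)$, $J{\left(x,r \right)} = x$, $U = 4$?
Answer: $323$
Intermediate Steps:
$s{\left(o \right)} = 5 o \left(o + 4 o^{2}\right)$ ($s{\left(o \right)} = \left(o + \left(\left(o - 0\right) + o\right)^{2}\right) \left(o + 4 o\right) = \left(o + \left(\left(o + 0\right) + o\right)^{2}\right) 5 o = \left(o + \left(o + o\right)^{2}\right) 5 o = \left(o + \left(2 o\right)^{2}\right) 5 o = \left(o + 4 o^{2}\right) 5 o = 5 o \left(o + 4 o^{2}\right)$)
$-2 + 13 s{\left(1 \right)} = -2 + 13 \cdot 1^{2} \left(5 + 20 \cdot 1\right) = -2 + 13 \cdot 1 \left(5 + 20\right) = -2 + 13 \cdot 1 \cdot 25 = -2 + 13 \cdot 25 = -2 + 325 = 323$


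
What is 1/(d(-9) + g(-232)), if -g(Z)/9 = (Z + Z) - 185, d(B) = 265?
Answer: 1/6106 ≈ 0.00016377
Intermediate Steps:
g(Z) = 1665 - 18*Z (g(Z) = -9*((Z + Z) - 185) = -9*(2*Z - 185) = -9*(-185 + 2*Z) = 1665 - 18*Z)
1/(d(-9) + g(-232)) = 1/(265 + (1665 - 18*(-232))) = 1/(265 + (1665 + 4176)) = 1/(265 + 5841) = 1/6106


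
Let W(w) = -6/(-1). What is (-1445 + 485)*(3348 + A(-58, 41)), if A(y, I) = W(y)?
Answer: -3219840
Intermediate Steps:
W(w) = 6 (W(w) = -6*(-1) = 6)
A(y, I) = 6
(-1445 + 485)*(3348 + A(-58, 41)) = (-1445 + 485)*(3348 + 6) = -960*3354 = -3219840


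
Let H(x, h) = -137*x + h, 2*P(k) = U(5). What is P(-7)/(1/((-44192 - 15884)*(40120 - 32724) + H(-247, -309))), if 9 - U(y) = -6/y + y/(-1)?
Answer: -16882965508/5 ≈ -3.3766e+9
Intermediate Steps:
U(y) = 9 + y + 6/y (U(y) = 9 - (-6/y + y/(-1)) = 9 - (-6/y + y*(-1)) = 9 - (-6/y - y) = 9 - (-y - 6/y) = 9 + (y + 6/y) = 9 + y + 6/y)
P(k) = 38/5 (P(k) = (9 + 5 + 6/5)/2 = (½)*(76/5) = 38/5)
H(x, h) = h - 137*x
P(-7)/(1/((-44192 - 15884)*(40120 - 32724) + H(-247, -309))) = 38/(5*(1/((-44192 - 15884)*(40120 - 32724) + (-309 - 137*(-247))))) = 38/(5*(1/(-60076*7396 + (-309 + 33839)))) = 38/(5*(1/(-444322096 + 33530))) = 38/(5*(1/(-444288566))) = 38/(5*(-1/444288566)) = (38/5)*(-444288566) = -16882965508/5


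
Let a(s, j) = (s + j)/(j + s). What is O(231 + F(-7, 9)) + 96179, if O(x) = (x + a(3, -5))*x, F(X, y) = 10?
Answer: 154501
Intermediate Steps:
a(s, j) = 1 (a(s, j) = (j + s)/(j + s) = 1)
O(x) = x*(1 + x) (O(x) = (x + 1)*x = (1 + x)*x = x*(1 + x))
O(231 + F(-7, 9)) + 96179 = (231 + 10)*(1 + (231 + 10)) + 96179 = 241*(1 + 241) + 96179 = 241*242 + 96179 = 58322 + 96179 = 154501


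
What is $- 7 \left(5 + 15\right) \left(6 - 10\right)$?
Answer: $560$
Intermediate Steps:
$- 7 \left(5 + 15\right) \left(6 - 10\right) = - 7 \cdot 20 \left(-4\right) = \left(-7\right) \left(-80\right) = 560$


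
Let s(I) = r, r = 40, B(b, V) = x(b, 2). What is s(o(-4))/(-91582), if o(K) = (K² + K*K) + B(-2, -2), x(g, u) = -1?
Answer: -20/45791 ≈ -0.00043677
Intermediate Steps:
B(b, V) = -1
o(K) = -1 + 2*K² (o(K) = (K² + K*K) - 1 = (K² + K²) - 1 = 2*K² - 1 = -1 + 2*K²)
s(I) = 40
s(o(-4))/(-91582) = 40/(-91582) = 40*(-1/91582) = -20/45791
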